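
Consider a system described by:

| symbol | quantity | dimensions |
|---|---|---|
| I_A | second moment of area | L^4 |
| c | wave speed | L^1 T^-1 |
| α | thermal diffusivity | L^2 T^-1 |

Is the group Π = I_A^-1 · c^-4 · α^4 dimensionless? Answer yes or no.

Sum the exponent of each base dimension across the product:
  M: −[I_A]_M − 4·[c]_M + 4·[α]_M = −(0) − 4·(0) + 4·(0) = 0
  L: −[I_A]_L − 4·[c]_L + 4·[α]_L = −(4) − 4·(1) + 4·(2) = 0
  T: −[I_A]_T − 4·[c]_T + 4·[α]_T = −(0) − 4·(-1) + 4·(-1) = 0
  I: −[I_A]_I − 4·[c]_I + 4·[α]_I = −(0) − 4·(0) + 4·(0) = 0
All base exponents vanish — dimensionless.

yes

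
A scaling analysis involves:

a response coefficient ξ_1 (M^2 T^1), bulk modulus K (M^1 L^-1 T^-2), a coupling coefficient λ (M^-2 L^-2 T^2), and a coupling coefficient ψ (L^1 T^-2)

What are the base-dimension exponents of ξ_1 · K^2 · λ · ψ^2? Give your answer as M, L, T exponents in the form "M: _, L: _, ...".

Collect each base-dimension exponent across the product:
  M: (2) + 2·(1) + (-2) + 2·(0) = 2
  L: (0) + 2·(-1) + (-2) + 2·(1) = -2
  T: (1) + 2·(-2) + (2) + 2·(-2) = -5
So the dimensions are [M² L⁻² T⁻⁵].

M: 2, L: -2, T: -5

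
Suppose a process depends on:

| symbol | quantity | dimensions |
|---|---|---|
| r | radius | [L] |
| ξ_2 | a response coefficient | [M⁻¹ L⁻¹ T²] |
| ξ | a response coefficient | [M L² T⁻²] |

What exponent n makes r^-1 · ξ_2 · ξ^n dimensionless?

1

Balance the M exponent: (1)·n from ξ, plus −(0) + (-1) = -1 from the rest, must sum to zero.
n − 1 = 0, so n = 1.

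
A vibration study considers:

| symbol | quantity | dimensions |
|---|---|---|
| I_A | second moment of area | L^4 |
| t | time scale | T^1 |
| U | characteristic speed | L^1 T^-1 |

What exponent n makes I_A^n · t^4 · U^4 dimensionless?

-1

Balance the L exponent: (4)·n from I_A, plus 4·(0) + 4·(1) = 4 from the rest, must sum to zero.
4n + 4 = 0, so n = -1.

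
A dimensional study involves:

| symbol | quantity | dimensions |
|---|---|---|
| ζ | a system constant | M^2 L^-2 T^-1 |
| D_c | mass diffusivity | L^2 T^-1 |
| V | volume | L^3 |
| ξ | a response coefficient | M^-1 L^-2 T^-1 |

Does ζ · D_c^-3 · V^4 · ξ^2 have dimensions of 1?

yes

Sum the exponent of each base dimension across the product:
  M: [ζ]_M − 3·[D_c]_M + 4·[V]_M + 2·[ξ]_M = (2) − 3·(0) + 4·(0) + 2·(-1) = 0
  L: [ζ]_L − 3·[D_c]_L + 4·[V]_L + 2·[ξ]_L = (-2) − 3·(2) + 4·(3) + 2·(-2) = 0
  T: [ζ]_T − 3·[D_c]_T + 4·[V]_T + 2·[ξ]_T = (-1) − 3·(-1) + 4·(0) + 2·(-1) = 0
All base exponents vanish — dimensionless.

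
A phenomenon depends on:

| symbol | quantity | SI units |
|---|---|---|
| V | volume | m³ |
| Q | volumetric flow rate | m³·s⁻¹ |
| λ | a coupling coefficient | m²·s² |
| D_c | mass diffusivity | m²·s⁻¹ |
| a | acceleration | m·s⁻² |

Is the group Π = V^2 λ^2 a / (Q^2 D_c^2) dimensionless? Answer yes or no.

Sum the exponent of each base dimension across the product:
  L: 2·[V]_L − 2·[Q]_L + 2·[λ]_L − 2·[D_c]_L + [a]_L = 2·(3) − 2·(3) + 2·(2) − 2·(2) + (1) = 1
  T: 2·[V]_T − 2·[Q]_T + 2·[λ]_T − 2·[D_c]_T + [a]_T = 2·(0) − 2·(-1) + 2·(2) − 2·(-1) + (-2) = 6
Net dimensions [L T⁶] ≠ [1] — not dimensionless.

no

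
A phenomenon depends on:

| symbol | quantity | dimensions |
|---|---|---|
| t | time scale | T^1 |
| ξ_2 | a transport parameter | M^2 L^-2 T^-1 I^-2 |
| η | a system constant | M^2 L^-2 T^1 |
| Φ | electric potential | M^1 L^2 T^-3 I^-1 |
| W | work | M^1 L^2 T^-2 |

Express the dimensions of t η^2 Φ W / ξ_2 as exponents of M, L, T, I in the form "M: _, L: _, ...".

Collect each base-dimension exponent across the product:
  M: (0) − (2) + 2·(2) + (1) + (1) = 4
  L: (0) − (-2) + 2·(-2) + (2) + (2) = 2
  T: (1) − (-1) + 2·(1) + (-3) + (-2) = -1
  I: (0) − (-2) + 2·(0) + (-1) + (0) = 1
So the dimensions are [M⁴ L² T⁻¹ I].

M: 4, L: 2, T: -1, I: 1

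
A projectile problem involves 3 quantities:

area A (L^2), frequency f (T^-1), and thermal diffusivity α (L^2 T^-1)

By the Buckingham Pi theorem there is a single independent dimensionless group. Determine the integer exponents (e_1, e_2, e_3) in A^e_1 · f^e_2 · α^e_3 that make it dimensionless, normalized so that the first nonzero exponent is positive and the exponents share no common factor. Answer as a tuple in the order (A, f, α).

L: e_1·(2) + e_2·(0) + e_3·(2) = 0
T: e_1·(0) + e_2·(-1) + e_3·(-1) = 0
Solving this homogeneous linear system for the smallest-integer solution (first nonzero entry positive) gives (1, 1, -1).

(1, 1, -1)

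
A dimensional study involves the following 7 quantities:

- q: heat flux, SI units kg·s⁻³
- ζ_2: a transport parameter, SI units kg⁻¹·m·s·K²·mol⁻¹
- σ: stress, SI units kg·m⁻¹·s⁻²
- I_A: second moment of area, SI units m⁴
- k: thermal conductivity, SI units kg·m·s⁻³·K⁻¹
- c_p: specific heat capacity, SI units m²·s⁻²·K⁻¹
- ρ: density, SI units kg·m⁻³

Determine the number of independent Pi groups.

There are 7 variables and 5 base dimensions (M, L, T, Θ, N).
The dimension matrix has rank 5.
Independent dimensionless groups: 7 − 5 = 2.

2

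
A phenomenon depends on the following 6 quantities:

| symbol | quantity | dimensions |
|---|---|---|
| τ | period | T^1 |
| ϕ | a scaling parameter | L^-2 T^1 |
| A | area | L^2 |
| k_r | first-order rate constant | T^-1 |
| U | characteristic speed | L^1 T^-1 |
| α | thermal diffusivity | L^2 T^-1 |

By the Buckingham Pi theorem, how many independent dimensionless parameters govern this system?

There are 6 variables and 2 base dimensions (L, T).
The dimension matrix has rank 2.
Independent dimensionless groups: 6 − 2 = 4.

4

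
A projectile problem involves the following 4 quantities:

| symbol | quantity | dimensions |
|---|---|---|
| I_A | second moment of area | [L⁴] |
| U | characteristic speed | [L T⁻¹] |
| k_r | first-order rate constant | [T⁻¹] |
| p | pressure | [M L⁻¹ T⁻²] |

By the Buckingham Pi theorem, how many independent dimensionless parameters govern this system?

1

There are 4 variables and 3 base dimensions (M, L, T).
The dimension matrix has rank 3.
Independent dimensionless groups: 4 − 3 = 1.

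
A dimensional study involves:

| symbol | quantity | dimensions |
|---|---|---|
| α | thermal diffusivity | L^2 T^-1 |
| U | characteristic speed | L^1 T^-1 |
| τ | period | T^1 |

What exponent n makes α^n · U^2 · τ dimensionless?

-1

Balance the L exponent: (2)·n from α, plus 2·(1) + (0) = 2 from the rest, must sum to zero.
2n + 2 = 0, so n = -1.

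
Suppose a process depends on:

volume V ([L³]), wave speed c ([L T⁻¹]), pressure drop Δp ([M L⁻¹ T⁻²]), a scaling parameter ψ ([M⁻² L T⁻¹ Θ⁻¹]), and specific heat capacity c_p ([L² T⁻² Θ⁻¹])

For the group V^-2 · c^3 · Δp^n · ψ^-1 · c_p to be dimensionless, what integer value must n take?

-2

Balance the M exponent: (1)·n from Δp, plus −2·(0) + 3·(0) − (-2) + (0) = 2 from the rest, must sum to zero.
n + 2 = 0, so n = -2.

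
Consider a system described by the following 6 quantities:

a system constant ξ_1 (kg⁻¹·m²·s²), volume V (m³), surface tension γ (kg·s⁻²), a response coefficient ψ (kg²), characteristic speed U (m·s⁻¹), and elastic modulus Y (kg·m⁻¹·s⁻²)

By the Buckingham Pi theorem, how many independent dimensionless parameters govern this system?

There are 6 variables and 3 base dimensions (M, L, T).
The dimension matrix has rank 3.
Independent dimensionless groups: 6 − 3 = 3.

3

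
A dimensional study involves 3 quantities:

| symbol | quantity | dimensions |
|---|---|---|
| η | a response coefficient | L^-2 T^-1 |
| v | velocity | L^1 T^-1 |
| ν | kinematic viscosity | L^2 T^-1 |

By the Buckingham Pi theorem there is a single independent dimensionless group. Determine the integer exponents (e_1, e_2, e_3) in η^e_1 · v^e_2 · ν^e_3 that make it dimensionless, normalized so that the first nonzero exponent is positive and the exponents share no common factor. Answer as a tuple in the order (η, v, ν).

L: e_1·(-2) + e_2·(1) + e_3·(2) = 0
T: e_1·(-1) + e_2·(-1) + e_3·(-1) = 0
Solving this homogeneous linear system for the smallest-integer solution (first nonzero entry positive) gives (1, -4, 3).

(1, -4, 3)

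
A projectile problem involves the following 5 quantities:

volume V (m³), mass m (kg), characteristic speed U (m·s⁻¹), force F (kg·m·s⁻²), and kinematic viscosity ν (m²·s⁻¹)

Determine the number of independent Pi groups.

There are 5 variables and 3 base dimensions (M, L, T).
The dimension matrix has rank 3.
Independent dimensionless groups: 5 − 3 = 2.

2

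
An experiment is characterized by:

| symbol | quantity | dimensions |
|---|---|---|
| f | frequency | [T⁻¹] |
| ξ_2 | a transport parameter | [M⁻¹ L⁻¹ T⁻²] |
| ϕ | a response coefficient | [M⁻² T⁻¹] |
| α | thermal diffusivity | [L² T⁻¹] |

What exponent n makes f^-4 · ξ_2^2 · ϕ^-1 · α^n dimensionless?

Balance the L exponent: (2)·n from α, plus −4·(0) + 2·(-1) − (0) = -2 from the rest, must sum to zero.
2n − 2 = 0, so n = 1.

1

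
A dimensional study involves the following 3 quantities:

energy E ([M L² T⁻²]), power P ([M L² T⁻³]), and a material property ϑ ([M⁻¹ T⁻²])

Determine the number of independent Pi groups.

0

There are 3 variables and 3 base dimensions (M, L, T).
The dimension matrix has rank 3.
Independent dimensionless groups: 3 − 3 = 0.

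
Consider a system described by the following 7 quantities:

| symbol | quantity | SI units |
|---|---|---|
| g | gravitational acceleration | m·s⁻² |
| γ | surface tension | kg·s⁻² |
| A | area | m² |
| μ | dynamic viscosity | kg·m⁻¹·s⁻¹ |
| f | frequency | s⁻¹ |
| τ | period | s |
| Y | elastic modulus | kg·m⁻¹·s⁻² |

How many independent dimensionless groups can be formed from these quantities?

There are 7 variables and 3 base dimensions (M, L, T).
The dimension matrix has rank 3.
Independent dimensionless groups: 7 − 3 = 4.

4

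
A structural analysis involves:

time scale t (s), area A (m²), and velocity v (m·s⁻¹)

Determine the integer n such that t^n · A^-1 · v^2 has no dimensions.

Balance the T exponent: (1)·n from t, plus −(0) + 2·(-1) = -2 from the rest, must sum to zero.
n − 2 = 0, so n = 2.

2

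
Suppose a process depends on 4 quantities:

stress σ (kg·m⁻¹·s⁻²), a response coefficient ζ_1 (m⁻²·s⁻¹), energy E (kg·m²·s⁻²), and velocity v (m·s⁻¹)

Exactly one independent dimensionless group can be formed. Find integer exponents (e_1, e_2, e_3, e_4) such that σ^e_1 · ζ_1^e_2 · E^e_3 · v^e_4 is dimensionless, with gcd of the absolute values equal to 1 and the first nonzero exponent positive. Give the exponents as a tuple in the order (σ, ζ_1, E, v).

M: e_1·(1) + e_2·(0) + e_3·(1) + e_4·(0) = 0
L: e_1·(-1) + e_2·(-2) + e_3·(2) + e_4·(1) = 0
T: e_1·(-2) + e_2·(-1) + e_3·(-2) + e_4·(-1) = 0
Solving this homogeneous linear system for the smallest-integer solution (first nonzero entry positive) gives (1, -1, -1, 1).

(1, -1, -1, 1)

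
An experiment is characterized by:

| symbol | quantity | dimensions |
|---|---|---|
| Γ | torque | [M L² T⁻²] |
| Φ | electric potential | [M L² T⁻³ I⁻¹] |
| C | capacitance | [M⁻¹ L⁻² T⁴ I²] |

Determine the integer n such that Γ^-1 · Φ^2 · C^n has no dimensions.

1

Balance the M exponent: (-1)·n from C, plus −(1) + 2·(1) = 1 from the rest, must sum to zero.
−n + 1 = 0, so n = 1.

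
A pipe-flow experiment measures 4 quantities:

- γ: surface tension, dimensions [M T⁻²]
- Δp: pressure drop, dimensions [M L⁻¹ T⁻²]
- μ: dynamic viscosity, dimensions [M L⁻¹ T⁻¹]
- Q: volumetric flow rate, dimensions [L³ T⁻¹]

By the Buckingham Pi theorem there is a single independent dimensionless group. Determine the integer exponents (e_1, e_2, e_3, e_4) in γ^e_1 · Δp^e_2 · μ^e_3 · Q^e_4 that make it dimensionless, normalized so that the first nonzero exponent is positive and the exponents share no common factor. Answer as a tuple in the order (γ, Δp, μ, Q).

M: e_1·(1) + e_2·(1) + e_3·(1) + e_4·(0) = 0
L: e_1·(0) + e_2·(-1) + e_3·(-1) + e_4·(3) = 0
T: e_1·(-2) + e_2·(-2) + e_3·(-1) + e_4·(-1) = 0
Solving this homogeneous linear system for the smallest-integer solution (first nonzero entry positive) gives (3, -2, -1, -1).

(3, -2, -1, -1)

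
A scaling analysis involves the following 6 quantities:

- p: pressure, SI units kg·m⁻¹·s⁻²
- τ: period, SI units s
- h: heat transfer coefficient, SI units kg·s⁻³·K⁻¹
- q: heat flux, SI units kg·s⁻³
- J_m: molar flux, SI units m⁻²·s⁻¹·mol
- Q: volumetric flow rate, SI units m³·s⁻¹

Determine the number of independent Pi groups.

1

There are 6 variables and 5 base dimensions (M, L, T, Θ, N).
The dimension matrix has rank 5.
Independent dimensionless groups: 6 − 5 = 1.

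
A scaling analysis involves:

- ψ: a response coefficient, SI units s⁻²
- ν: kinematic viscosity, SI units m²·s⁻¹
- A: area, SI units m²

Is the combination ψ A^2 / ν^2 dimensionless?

Sum the exponent of each base dimension across the product:
  M: [ψ]_M − 2·[ν]_M + 2·[A]_M = (0) − 2·(0) + 2·(0) = 0
  L: [ψ]_L − 2·[ν]_L + 2·[A]_L = (0) − 2·(2) + 2·(2) = 0
  T: [ψ]_T − 2·[ν]_T + 2·[A]_T = (-2) − 2·(-1) + 2·(0) = 0
  Θ: [ψ]_Θ − 2·[ν]_Θ + 2·[A]_Θ = (0) − 2·(0) + 2·(0) = 0
All base exponents vanish — dimensionless.

yes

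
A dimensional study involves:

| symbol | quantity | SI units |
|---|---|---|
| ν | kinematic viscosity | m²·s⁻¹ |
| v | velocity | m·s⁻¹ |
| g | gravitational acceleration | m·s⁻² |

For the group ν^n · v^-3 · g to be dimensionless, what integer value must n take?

1

Balance the L exponent: (2)·n from ν, plus −3·(1) + (1) = -2 from the rest, must sum to zero.
2n − 2 = 0, so n = 1.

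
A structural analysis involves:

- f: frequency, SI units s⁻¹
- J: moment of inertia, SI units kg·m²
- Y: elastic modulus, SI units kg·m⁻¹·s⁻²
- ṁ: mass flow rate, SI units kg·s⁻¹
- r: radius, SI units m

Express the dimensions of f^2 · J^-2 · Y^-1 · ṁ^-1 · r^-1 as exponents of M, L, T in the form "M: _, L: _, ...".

Collect each base-dimension exponent across the product:
  M: 2·(0) − 2·(1) − (1) − (1) − (0) = -4
  L: 2·(0) − 2·(2) − (-1) − (0) − (1) = -4
  T: 2·(-1) − 2·(0) − (-2) − (-1) − (0) = 1
So the dimensions are [M⁻⁴ L⁻⁴ T].

M: -4, L: -4, T: 1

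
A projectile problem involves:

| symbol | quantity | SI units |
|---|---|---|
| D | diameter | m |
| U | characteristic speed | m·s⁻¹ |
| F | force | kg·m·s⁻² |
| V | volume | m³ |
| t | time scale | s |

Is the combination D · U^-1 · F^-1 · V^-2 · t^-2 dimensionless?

Sum the exponent of each base dimension across the product:
  M: [D]_M − [U]_M − [F]_M − 2·[V]_M − 2·[t]_M = (0) − (0) − (1) − 2·(0) − 2·(0) = -1
  L: [D]_L − [U]_L − [F]_L − 2·[V]_L − 2·[t]_L = (1) − (1) − (1) − 2·(3) − 2·(0) = -7
  T: [D]_T − [U]_T − [F]_T − 2·[V]_T − 2·[t]_T = (0) − (-1) − (-2) − 2·(0) − 2·(1) = 1
Net dimensions [M⁻¹ L⁻⁷ T] ≠ [1] — not dimensionless.

no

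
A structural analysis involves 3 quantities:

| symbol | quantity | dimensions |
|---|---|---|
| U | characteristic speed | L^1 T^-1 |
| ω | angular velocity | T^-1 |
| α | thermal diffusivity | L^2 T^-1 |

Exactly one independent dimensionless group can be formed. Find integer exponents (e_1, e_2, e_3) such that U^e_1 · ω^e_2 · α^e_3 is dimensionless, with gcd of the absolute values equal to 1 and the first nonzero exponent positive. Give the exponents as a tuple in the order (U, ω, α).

L: e_1·(1) + e_2·(0) + e_3·(2) = 0
T: e_1·(-1) + e_2·(-1) + e_3·(-1) = 0
Solving this homogeneous linear system for the smallest-integer solution (first nonzero entry positive) gives (2, -1, -1).

(2, -1, -1)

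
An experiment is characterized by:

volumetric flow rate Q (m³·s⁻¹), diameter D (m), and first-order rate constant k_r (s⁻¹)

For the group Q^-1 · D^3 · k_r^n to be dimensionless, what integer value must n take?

1

Balance the T exponent: (-1)·n from k_r, plus −(-1) + 3·(0) = 1 from the rest, must sum to zero.
−n + 1 = 0, so n = 1.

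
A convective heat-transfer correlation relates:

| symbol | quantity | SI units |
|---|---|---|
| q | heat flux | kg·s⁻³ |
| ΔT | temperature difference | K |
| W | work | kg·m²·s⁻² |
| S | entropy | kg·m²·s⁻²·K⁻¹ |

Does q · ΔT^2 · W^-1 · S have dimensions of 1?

Sum the exponent of each base dimension across the product:
  M: [q]_M + 2·[ΔT]_M − [W]_M + [S]_M = (1) + 2·(0) − (1) + (1) = 1
  L: [q]_L + 2·[ΔT]_L − [W]_L + [S]_L = (0) + 2·(0) − (2) + (2) = 0
  T: [q]_T + 2·[ΔT]_T − [W]_T + [S]_T = (-3) + 2·(0) − (-2) + (-2) = -3
  Θ: [q]_Θ + 2·[ΔT]_Θ − [W]_Θ + [S]_Θ = (0) + 2·(1) − (0) + (-1) = 1
Net dimensions [M T⁻³ Θ] ≠ [1] — not dimensionless.

no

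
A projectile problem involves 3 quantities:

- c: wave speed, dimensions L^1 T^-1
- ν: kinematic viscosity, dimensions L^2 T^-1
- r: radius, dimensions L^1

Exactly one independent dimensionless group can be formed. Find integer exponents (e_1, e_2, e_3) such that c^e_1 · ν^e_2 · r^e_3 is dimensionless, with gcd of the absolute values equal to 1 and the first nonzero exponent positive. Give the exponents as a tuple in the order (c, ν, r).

(1, -1, 1)

L: e_1·(1) + e_2·(2) + e_3·(1) = 0
T: e_1·(-1) + e_2·(-1) + e_3·(0) = 0
Solving this homogeneous linear system for the smallest-integer solution (first nonzero entry positive) gives (1, -1, 1).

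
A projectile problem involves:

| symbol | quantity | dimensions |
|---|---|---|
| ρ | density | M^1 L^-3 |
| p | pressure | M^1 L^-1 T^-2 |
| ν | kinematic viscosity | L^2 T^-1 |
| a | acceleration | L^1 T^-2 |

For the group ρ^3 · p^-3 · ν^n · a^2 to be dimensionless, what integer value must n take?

Balance the L exponent: (2)·n from ν, plus 3·(-3) − 3·(-1) + 2·(1) = -4 from the rest, must sum to zero.
2n − 4 = 0, so n = 2.

2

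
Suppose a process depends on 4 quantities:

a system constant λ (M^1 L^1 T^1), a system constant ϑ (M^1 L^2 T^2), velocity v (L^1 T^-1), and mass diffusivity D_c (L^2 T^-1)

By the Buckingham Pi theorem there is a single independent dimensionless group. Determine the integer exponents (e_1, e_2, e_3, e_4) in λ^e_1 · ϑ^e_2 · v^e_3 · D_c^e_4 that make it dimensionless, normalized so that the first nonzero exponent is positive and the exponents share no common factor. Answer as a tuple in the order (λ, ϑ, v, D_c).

(1, -1, -3, 2)

M: e_1·(1) + e_2·(1) + e_3·(0) + e_4·(0) = 0
L: e_1·(1) + e_2·(2) + e_3·(1) + e_4·(2) = 0
T: e_1·(1) + e_2·(2) + e_3·(-1) + e_4·(-1) = 0
Solving this homogeneous linear system for the smallest-integer solution (first nonzero entry positive) gives (1, -1, -3, 2).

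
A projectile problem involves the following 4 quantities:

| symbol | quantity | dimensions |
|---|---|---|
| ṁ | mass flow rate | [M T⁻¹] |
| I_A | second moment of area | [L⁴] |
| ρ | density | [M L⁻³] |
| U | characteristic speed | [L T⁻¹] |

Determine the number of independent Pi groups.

There are 4 variables and 3 base dimensions (M, L, T).
The dimension matrix has rank 3.
Independent dimensionless groups: 4 − 3 = 1.

1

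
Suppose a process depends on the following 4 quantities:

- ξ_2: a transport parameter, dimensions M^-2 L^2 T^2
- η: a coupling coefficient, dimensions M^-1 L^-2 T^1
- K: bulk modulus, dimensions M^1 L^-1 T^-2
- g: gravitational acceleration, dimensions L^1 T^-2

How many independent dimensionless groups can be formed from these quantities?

1

There are 4 variables and 3 base dimensions (M, L, T).
The dimension matrix has rank 3.
Independent dimensionless groups: 4 − 3 = 1.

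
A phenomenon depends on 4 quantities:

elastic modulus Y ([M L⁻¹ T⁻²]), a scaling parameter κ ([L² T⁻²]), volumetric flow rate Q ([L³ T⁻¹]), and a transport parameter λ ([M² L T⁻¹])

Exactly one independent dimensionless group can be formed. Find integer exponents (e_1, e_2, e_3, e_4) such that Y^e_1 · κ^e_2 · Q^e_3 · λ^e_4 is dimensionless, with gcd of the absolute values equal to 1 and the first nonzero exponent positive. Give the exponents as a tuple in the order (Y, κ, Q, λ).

M: e_1·(1) + e_2·(0) + e_3·(0) + e_4·(2) = 0
L: e_1·(-1) + e_2·(2) + e_3·(3) + e_4·(1) = 0
T: e_1·(-2) + e_2·(-2) + e_3·(-1) + e_4·(-1) = 0
Solving this homogeneous linear system for the smallest-integer solution (first nonzero entry positive) gives (2, -3, 3, -1).

(2, -3, 3, -1)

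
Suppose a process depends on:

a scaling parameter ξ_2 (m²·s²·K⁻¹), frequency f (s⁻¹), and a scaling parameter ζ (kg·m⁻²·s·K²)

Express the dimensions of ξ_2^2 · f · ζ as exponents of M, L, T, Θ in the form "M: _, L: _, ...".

Collect each base-dimension exponent across the product:
  M: 2·(0) + (0) + (1) = 1
  L: 2·(2) + (0) + (-2) = 2
  T: 2·(2) + (-1) + (1) = 4
  Θ: 2·(-1) + (0) + (2) = 0
So the dimensions are [M L² T⁴].

M: 1, L: 2, T: 4, Θ: 0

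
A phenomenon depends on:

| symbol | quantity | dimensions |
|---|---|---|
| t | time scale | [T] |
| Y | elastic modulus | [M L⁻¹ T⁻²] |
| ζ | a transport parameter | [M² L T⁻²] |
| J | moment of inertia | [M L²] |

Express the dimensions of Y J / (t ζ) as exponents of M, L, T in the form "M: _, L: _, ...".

M: 0, L: 0, T: -1

Collect each base-dimension exponent across the product:
  M: −(0) + (1) − (2) + (1) = 0
  L: −(0) + (-1) − (1) + (2) = 0
  T: −(1) + (-2) − (-2) + (0) = -1
So the dimensions are [T⁻¹].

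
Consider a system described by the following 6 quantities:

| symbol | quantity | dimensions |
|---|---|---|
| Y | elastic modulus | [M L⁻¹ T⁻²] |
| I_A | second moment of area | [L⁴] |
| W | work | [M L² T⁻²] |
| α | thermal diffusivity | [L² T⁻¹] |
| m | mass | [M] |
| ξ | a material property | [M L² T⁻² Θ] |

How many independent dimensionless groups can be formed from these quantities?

There are 6 variables and 4 base dimensions (M, L, T, Θ).
The dimension matrix has rank 4.
Independent dimensionless groups: 6 − 4 = 2.

2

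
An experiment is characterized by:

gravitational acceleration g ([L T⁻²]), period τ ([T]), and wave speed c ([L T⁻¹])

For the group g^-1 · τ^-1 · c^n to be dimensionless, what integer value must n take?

1

Balance the L exponent: (1)·n from c, plus −(1) − (0) = -1 from the rest, must sum to zero.
n − 1 = 0, so n = 1.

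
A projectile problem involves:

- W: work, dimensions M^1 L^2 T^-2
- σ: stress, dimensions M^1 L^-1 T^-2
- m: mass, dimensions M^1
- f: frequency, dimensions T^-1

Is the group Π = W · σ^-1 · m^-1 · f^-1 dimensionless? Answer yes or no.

Sum the exponent of each base dimension across the product:
  M: [W]_M − [σ]_M − [m]_M − [f]_M = (1) − (1) − (1) − (0) = -1
  L: [W]_L − [σ]_L − [m]_L − [f]_L = (2) − (-1) − (0) − (0) = 3
  T: [W]_T − [σ]_T − [m]_T − [f]_T = (-2) − (-2) − (0) − (-1) = 1
Net dimensions [M⁻¹ L³ T] ≠ [1] — not dimensionless.

no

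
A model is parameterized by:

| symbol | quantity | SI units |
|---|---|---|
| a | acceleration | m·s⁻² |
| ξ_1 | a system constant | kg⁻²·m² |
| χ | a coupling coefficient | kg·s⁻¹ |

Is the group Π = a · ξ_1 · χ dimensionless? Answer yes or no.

Sum the exponent of each base dimension across the product:
  M: [a]_M + [ξ_1]_M + [χ]_M = (0) + (-2) + (1) = -1
  L: [a]_L + [ξ_1]_L + [χ]_L = (1) + (2) + (0) = 3
  T: [a]_T + [ξ_1]_T + [χ]_T = (-2) + (0) + (-1) = -3
Net dimensions [M⁻¹ L³ T⁻³] ≠ [1] — not dimensionless.

no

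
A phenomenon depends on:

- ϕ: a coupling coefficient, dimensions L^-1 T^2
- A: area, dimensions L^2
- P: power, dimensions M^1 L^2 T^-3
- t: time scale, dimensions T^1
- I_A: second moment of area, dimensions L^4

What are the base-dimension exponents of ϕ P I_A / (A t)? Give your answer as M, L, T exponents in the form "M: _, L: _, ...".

M: 1, L: 3, T: -2

Collect each base-dimension exponent across the product:
  M: (0) − (0) + (1) − (0) + (0) = 1
  L: (-1) − (2) + (2) − (0) + (4) = 3
  T: (2) − (0) + (-3) − (1) + (0) = -2
So the dimensions are [M L³ T⁻²].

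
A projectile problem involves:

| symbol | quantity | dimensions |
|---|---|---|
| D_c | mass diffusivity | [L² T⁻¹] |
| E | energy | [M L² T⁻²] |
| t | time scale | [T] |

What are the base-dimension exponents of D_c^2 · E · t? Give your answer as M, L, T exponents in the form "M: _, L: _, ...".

Collect each base-dimension exponent across the product:
  M: 2·(0) + (1) + (0) = 1
  L: 2·(2) + (2) + (0) = 6
  T: 2·(-1) + (-2) + (1) = -3
So the dimensions are [M L⁶ T⁻³].

M: 1, L: 6, T: -3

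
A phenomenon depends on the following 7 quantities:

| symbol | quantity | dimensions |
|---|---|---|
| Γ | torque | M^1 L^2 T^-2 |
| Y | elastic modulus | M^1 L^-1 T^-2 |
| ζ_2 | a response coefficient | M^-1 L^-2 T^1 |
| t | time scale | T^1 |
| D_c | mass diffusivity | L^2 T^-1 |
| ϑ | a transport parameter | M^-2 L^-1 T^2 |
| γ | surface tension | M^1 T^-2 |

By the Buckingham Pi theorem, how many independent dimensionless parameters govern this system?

4

There are 7 variables and 3 base dimensions (M, L, T).
The dimension matrix has rank 3.
Independent dimensionless groups: 7 − 3 = 4.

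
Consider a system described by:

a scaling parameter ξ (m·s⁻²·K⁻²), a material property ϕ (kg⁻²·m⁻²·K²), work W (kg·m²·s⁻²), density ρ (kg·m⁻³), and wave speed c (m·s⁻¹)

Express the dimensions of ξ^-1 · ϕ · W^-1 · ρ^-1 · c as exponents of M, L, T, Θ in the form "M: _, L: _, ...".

M: -4, L: -1, T: 3, Θ: 4

Collect each base-dimension exponent across the product:
  M: −(0) + (-2) − (1) − (1) + (0) = -4
  L: −(1) + (-2) − (2) − (-3) + (1) = -1
  T: −(-2) + (0) − (-2) − (0) + (-1) = 3
  Θ: −(-2) + (2) − (0) − (0) + (0) = 4
So the dimensions are [M⁻⁴ L⁻¹ T³ Θ⁴].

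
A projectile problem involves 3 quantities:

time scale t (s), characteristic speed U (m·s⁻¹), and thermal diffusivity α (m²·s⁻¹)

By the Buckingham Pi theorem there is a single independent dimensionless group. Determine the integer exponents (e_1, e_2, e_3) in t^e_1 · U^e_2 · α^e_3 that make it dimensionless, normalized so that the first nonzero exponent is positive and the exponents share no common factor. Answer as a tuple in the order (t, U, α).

(1, 2, -1)

L: e_1·(0) + e_2·(1) + e_3·(2) = 0
T: e_1·(1) + e_2·(-1) + e_3·(-1) = 0
Solving this homogeneous linear system for the smallest-integer solution (first nonzero entry positive) gives (1, 2, -1).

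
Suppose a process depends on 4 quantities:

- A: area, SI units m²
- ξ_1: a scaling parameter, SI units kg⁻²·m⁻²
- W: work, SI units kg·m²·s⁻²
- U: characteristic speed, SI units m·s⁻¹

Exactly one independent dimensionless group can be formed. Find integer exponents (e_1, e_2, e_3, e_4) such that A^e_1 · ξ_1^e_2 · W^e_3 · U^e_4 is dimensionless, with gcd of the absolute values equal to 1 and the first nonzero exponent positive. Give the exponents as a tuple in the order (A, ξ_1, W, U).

M: e_1·(0) + e_2·(-2) + e_3·(1) + e_4·(0) = 0
L: e_1·(2) + e_2·(-2) + e_3·(2) + e_4·(1) = 0
T: e_1·(0) + e_2·(0) + e_3·(-2) + e_4·(-1) = 0
Solving this homogeneous linear system for the smallest-integer solution (first nonzero entry positive) gives (1, 1, 2, -4).

(1, 1, 2, -4)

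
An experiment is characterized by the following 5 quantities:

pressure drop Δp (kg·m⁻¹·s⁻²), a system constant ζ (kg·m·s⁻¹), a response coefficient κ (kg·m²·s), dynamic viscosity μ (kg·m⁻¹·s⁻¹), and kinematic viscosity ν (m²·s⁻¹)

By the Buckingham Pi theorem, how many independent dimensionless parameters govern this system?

There are 5 variables and 3 base dimensions (M, L, T).
The dimension matrix has rank 3.
Independent dimensionless groups: 5 − 3 = 2.

2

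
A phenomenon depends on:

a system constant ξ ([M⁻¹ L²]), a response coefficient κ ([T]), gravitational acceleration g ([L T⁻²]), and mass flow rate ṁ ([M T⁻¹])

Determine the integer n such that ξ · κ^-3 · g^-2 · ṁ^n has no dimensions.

Balance the M exponent: (1)·n from ṁ, plus (-1) − 3·(0) − 2·(0) = -1 from the rest, must sum to zero.
n − 1 = 0, so n = 1.

1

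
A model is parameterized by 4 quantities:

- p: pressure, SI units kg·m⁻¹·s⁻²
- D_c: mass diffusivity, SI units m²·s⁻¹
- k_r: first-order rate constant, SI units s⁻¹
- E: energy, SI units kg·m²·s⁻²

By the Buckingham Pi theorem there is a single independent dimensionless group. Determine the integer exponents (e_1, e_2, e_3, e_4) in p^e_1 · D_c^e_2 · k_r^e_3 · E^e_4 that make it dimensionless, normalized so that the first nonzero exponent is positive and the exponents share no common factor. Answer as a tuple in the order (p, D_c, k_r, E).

M: e_1·(1) + e_2·(0) + e_3·(0) + e_4·(1) = 0
L: e_1·(-1) + e_2·(2) + e_3·(0) + e_4·(2) = 0
T: e_1·(-2) + e_2·(-1) + e_3·(-1) + e_4·(-2) = 0
Solving this homogeneous linear system for the smallest-integer solution (first nonzero entry positive) gives (2, 3, -3, -2).

(2, 3, -3, -2)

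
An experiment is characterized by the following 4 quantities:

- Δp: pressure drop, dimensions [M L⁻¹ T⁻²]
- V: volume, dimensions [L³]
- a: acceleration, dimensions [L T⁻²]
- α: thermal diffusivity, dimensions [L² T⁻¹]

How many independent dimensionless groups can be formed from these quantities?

1

There are 4 variables and 3 base dimensions (M, L, T).
The dimension matrix has rank 3.
Independent dimensionless groups: 4 − 3 = 1.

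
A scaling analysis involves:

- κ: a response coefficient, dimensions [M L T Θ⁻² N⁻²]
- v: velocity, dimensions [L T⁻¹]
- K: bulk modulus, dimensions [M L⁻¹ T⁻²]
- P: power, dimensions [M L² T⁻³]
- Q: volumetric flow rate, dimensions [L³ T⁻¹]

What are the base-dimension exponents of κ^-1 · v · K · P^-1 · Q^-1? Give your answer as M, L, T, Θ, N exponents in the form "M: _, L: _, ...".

M: -1, L: -6, T: 0, Θ: 2, N: 2

Collect each base-dimension exponent across the product:
  M: −(1) + (0) + (1) − (1) − (0) = -1
  L: −(1) + (1) + (-1) − (2) − (3) = -6
  T: −(1) + (-1) + (-2) − (-3) − (-1) = 0
  Θ: −(-2) + (0) + (0) − (0) − (0) = 2
  N: −(-2) + (0) + (0) − (0) − (0) = 2
So the dimensions are [M⁻¹ L⁻⁶ Θ² N²].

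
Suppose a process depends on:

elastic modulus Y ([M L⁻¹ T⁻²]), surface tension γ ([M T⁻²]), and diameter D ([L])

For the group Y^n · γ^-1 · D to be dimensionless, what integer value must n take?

1

Balance the M exponent: (1)·n from Y, plus −(1) + (0) = -1 from the rest, must sum to zero.
n − 1 = 0, so n = 1.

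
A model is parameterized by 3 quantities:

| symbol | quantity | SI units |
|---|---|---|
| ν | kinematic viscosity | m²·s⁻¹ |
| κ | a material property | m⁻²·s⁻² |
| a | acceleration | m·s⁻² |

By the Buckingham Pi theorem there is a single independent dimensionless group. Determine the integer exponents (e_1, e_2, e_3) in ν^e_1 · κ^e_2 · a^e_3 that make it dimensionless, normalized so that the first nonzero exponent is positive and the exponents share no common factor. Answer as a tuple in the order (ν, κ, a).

(2, 1, -2)

L: e_1·(2) + e_2·(-2) + e_3·(1) = 0
T: e_1·(-1) + e_2·(-2) + e_3·(-2) = 0
Solving this homogeneous linear system for the smallest-integer solution (first nonzero entry positive) gives (2, 1, -2).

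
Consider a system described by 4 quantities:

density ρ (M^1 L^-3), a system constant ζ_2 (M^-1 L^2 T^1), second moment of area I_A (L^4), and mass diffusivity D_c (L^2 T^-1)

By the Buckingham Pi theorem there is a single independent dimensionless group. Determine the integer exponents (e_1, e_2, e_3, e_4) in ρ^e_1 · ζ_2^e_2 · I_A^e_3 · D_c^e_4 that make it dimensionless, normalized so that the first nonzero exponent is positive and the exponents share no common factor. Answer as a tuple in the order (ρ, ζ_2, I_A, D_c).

(4, 4, -1, 4)

M: e_1·(1) + e_2·(-1) + e_3·(0) + e_4·(0) = 0
L: e_1·(-3) + e_2·(2) + e_3·(4) + e_4·(2) = 0
T: e_1·(0) + e_2·(1) + e_3·(0) + e_4·(-1) = 0
Solving this homogeneous linear system for the smallest-integer solution (first nonzero entry positive) gives (4, 4, -1, 4).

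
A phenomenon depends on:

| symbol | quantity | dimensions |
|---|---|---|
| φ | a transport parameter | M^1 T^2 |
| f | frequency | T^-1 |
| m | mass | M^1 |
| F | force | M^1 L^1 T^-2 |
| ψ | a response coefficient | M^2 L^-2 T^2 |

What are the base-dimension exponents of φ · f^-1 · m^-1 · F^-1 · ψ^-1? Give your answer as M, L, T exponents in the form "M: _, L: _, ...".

Collect each base-dimension exponent across the product:
  M: (1) − (0) − (1) − (1) − (2) = -3
  L: (0) − (0) − (0) − (1) − (-2) = 1
  T: (2) − (-1) − (0) − (-2) − (2) = 3
So the dimensions are [M⁻³ L T³].

M: -3, L: 1, T: 3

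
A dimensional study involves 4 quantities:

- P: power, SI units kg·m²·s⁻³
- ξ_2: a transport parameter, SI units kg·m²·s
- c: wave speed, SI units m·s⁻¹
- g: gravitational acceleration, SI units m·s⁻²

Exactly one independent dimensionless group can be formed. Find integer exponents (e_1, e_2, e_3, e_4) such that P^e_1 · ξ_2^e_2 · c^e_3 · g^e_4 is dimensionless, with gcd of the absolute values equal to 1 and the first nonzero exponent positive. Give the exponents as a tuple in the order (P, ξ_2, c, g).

M: e_1·(1) + e_2·(1) + e_3·(0) + e_4·(0) = 0
L: e_1·(2) + e_2·(2) + e_3·(1) + e_4·(1) = 0
T: e_1·(-3) + e_2·(1) + e_3·(-1) + e_4·(-2) = 0
Solving this homogeneous linear system for the smallest-integer solution (first nonzero entry positive) gives (1, -1, 4, -4).

(1, -1, 4, -4)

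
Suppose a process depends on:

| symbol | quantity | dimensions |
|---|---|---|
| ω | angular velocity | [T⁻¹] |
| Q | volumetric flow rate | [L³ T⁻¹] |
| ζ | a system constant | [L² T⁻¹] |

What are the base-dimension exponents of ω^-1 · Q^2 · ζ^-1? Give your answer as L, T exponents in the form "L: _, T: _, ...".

Collect each base-dimension exponent across the product:
  L: −(0) + 2·(3) − (2) = 4
  T: −(-1) + 2·(-1) − (-1) = 0
So the dimensions are [L⁴].

L: 4, T: 0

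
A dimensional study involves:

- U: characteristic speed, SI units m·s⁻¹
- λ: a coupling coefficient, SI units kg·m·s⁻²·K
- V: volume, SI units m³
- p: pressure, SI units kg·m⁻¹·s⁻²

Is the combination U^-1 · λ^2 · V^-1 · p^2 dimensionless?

Sum the exponent of each base dimension across the product:
  M: −[U]_M + 2·[λ]_M − [V]_M + 2·[p]_M = −(0) + 2·(1) − (0) + 2·(1) = 4
  L: −[U]_L + 2·[λ]_L − [V]_L + 2·[p]_L = −(1) + 2·(1) − (3) + 2·(-1) = -4
  T: −[U]_T + 2·[λ]_T − [V]_T + 2·[p]_T = −(-1) + 2·(-2) − (0) + 2·(-2) = -7
  Θ: −[U]_Θ + 2·[λ]_Θ − [V]_Θ + 2·[p]_Θ = −(0) + 2·(1) − (0) + 2·(0) = 2
Net dimensions [M⁴ L⁻⁴ T⁻⁷ Θ²] ≠ [1] — not dimensionless.

no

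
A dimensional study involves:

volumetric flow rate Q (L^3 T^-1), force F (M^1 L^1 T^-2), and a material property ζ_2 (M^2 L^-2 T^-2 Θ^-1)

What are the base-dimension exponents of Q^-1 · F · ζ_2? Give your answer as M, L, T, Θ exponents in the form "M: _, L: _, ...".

Collect each base-dimension exponent across the product:
  M: −(0) + (1) + (2) = 3
  L: −(3) + (1) + (-2) = -4
  T: −(-1) + (-2) + (-2) = -3
  Θ: −(0) + (0) + (-1) = -1
So the dimensions are [M³ L⁻⁴ T⁻³ Θ⁻¹].

M: 3, L: -4, T: -3, Θ: -1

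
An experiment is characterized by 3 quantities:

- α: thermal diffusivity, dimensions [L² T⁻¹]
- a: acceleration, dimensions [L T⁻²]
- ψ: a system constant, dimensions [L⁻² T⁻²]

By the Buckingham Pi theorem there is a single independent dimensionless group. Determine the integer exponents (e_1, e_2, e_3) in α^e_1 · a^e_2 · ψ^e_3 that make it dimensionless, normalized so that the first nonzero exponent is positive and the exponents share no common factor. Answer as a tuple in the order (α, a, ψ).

L: e_1·(2) + e_2·(1) + e_3·(-2) = 0
T: e_1·(-1) + e_2·(-2) + e_3·(-2) = 0
Solving this homogeneous linear system for the smallest-integer solution (first nonzero entry positive) gives (2, -2, 1).

(2, -2, 1)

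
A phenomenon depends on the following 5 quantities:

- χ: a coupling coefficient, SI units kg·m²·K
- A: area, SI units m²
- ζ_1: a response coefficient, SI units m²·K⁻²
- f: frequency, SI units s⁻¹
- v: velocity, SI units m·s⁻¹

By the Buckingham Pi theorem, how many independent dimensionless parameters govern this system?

1

There are 5 variables and 4 base dimensions (M, L, T, Θ).
The dimension matrix has rank 4.
Independent dimensionless groups: 5 − 4 = 1.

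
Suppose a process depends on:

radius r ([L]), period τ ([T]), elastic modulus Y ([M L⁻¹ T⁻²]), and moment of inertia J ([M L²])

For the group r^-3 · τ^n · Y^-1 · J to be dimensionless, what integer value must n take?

Balance the T exponent: (1)·n from τ, plus −3·(0) − (-2) + (0) = 2 from the rest, must sum to zero.
n + 2 = 0, so n = -2.

-2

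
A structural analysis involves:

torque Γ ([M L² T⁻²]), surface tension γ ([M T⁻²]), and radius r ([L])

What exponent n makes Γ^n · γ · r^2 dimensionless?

Balance the M exponent: (1)·n from Γ, plus (1) + 2·(0) = 1 from the rest, must sum to zero.
n + 1 = 0, so n = -1.

-1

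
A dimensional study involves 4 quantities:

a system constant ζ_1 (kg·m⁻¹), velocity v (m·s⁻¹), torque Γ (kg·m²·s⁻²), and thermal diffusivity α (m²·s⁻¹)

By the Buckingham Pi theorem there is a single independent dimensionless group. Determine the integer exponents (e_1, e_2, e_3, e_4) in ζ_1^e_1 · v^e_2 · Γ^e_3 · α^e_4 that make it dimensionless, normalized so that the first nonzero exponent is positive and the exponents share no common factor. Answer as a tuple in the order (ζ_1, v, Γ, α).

M: e_1·(1) + e_2·(0) + e_3·(1) + e_4·(0) = 0
L: e_1·(-1) + e_2·(1) + e_3·(2) + e_4·(2) = 0
T: e_1·(0) + e_2·(-1) + e_3·(-2) + e_4·(-1) = 0
Solving this homogeneous linear system for the smallest-integer solution (first nonzero entry positive) gives (1, 1, -1, 1).

(1, 1, -1, 1)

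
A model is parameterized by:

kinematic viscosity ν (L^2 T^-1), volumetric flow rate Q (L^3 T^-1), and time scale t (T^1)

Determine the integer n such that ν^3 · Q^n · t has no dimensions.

-2

Balance the L exponent: (3)·n from Q, plus 3·(2) + (0) = 6 from the rest, must sum to zero.
3n + 6 = 0, so n = -2.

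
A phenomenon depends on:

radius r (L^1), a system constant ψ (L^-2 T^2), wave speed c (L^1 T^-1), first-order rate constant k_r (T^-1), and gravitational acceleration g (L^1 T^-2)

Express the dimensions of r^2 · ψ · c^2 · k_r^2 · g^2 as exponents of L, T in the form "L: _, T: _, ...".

Collect each base-dimension exponent across the product:
  L: 2·(1) + (-2) + 2·(1) + 2·(0) + 2·(1) = 4
  T: 2·(0) + (2) + 2·(-1) + 2·(-1) + 2·(-2) = -6
So the dimensions are [L⁴ T⁻⁶].

L: 4, T: -6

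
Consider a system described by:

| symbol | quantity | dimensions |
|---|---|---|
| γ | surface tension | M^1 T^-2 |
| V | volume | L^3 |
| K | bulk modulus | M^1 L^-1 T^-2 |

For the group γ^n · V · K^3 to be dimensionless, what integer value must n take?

-3

Balance the M exponent: (1)·n from γ, plus (0) + 3·(1) = 3 from the rest, must sum to zero.
n + 3 = 0, so n = -3.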